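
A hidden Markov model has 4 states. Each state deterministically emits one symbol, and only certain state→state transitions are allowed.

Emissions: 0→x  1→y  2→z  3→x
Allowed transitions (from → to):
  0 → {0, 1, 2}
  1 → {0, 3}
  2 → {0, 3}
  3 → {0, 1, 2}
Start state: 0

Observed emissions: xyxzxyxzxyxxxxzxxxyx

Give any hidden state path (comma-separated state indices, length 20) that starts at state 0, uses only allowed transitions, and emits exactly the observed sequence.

  pos 0: x in {0,3}, choose 0; start
  pos 1: y in {1}, choose 1; 0->1 ok
  pos 2: x in {0,3}, choose 0; 1->0 ok
  pos 3: z in {2}, choose 2; 0->2 ok
  pos 4: x in {0,3}, choose 0; 2->0 ok
  pos 5: y in {1}, choose 1; 0->1 ok
  pos 6: x in {0,3}, choose 3; 1->3 ok
  pos 7: z in {2}, choose 2; 3->2 ok
  pos 8: x in {0,3}, choose 0; 2->0 ok
  pos 9: y in {1}, choose 1; 0->1 ok
  pos 10: x in {0,3}, choose 3; 1->3 ok
  pos 11: x in {0,3}, choose 0; 3->0 ok
  pos 12: x in {0,3}, choose 0; 0->0 ok
  pos 13: x in {0,3}, choose 0; 0->0 ok
  pos 14: z in {2}, choose 2; 0->2 ok
  pos 15: x in {0,3}, choose 3; 2->3 ok
  pos 16: x in {0,3}, choose 0; 3->0 ok
  pos 17: x in {0,3}, choose 0; 0->0 ok
  pos 18: y in {1}, choose 1; 0->1 ok
  pos 19: x in {0,3}, choose 0; 1->0 ok

0,1,0,2,0,1,3,2,0,1,3,0,0,0,2,3,0,0,1,0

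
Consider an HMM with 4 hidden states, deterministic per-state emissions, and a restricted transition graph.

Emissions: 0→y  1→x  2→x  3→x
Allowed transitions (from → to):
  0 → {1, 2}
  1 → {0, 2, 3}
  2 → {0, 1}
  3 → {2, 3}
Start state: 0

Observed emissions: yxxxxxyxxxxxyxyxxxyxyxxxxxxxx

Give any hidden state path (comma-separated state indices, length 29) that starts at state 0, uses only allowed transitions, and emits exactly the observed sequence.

  [0] y  {0}  => 0  start
  [1] x  {1,2,3}  => 2  0->2 ok
  [2] x  {1,2,3}  => 1  2->1 ok
  [3] x  {1,2,3}  => 2  1->2 ok
  [4] x  {1,2,3}  => 1  2->1 ok
  [5] x  {1,2,3}  => 2  1->2 ok
  [6] y  {0}  => 0  2->0 ok
  [7] x  {1,2,3}  => 1  0->1 ok
  [8] x  {1,2,3}  => 3  1->3 ok
  [9] x  {1,2,3}  => 3  3->3 ok
  [10] x  {1,2,3}  => 2  3->2 ok
  [11] x  {1,2,3}  => 1  2->1 ok
  [12] y  {0}  => 0  1->0 ok
  [13] x  {1,2,3}  => 2  0->2 ok
  [14] y  {0}  => 0  2->0 ok
  [15] x  {1,2,3}  => 1  0->1 ok
  [16] x  {1,2,3}  => 3  1->3 ok
  [17] x  {1,2,3}  => 2  3->2 ok
  [18] y  {0}  => 0  2->0 ok
  [19] x  {1,2,3}  => 2  0->2 ok
  [20] y  {0}  => 0  2->0 ok
  [21] x  {1,2,3}  => 1  0->1 ok
  [22] x  {1,2,3}  => 3  1->3 ok
  [23] x  {1,2,3}  => 3  3->3 ok
  [24] x  {1,2,3}  => 2  3->2 ok
  [25] x  {1,2,3}  => 1  2->1 ok
  [26] x  {1,2,3}  => 2  1->2 ok
  [27] x  {1,2,3}  => 1  2->1 ok
  [28] x  {1,2,3}  => 3  1->3 ok

0,2,1,2,1,2,0,1,3,3,2,1,0,2,0,1,3,2,0,2,0,1,3,3,2,1,2,1,3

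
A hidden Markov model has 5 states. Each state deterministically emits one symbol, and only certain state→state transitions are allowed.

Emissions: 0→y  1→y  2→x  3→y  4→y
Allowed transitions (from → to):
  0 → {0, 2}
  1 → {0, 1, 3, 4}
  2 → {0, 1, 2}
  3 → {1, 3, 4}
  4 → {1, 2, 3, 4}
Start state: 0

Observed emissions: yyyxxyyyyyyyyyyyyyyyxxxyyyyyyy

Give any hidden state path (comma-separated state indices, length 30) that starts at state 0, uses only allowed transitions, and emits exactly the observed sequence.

  0: obs=y cand={0,1,3,4} pick 0 [start]
  1: obs=y cand={0,1,3,4} pick 0 [0->0 ok]
  2: obs=y cand={0,1,3,4} pick 0 [0->0 ok]
  3: obs=x cand={2} pick 2 [0->2 ok]
  4: obs=x cand={2} pick 2 [2->2 ok]
  5: obs=y cand={0,1,3,4} pick 1 [2->1 ok]
  6: obs=y cand={0,1,3,4} pick 1 [1->1 ok]
  7: obs=y cand={0,1,3,4} pick 4 [1->4 ok]
  8: obs=y cand={0,1,3,4} pick 1 [4->1 ok]
  9: obs=y cand={0,1,3,4} pick 4 [1->4 ok]
  10: obs=y cand={0,1,3,4} pick 4 [4->4 ok]
  11: obs=y cand={0,1,3,4} pick 4 [4->4 ok]
  12: obs=y cand={0,1,3,4} pick 3 [4->3 ok]
  13: obs=y cand={0,1,3,4} pick 3 [3->3 ok]
  14: obs=y cand={0,1,3,4} pick 4 [3->4 ok]
  15: obs=y cand={0,1,3,4} pick 3 [4->3 ok]
  16: obs=y cand={0,1,3,4} pick 4 [3->4 ok]
  17: obs=y cand={0,1,3,4} pick 1 [4->1 ok]
  18: obs=y cand={0,1,3,4} pick 0 [1->0 ok]
  19: obs=y cand={0,1,3,4} pick 0 [0->0 ok]
  20: obs=x cand={2} pick 2 [0->2 ok]
  21: obs=x cand={2} pick 2 [2->2 ok]
  22: obs=x cand={2} pick 2 [2->2 ok]
  23: obs=y cand={0,1,3,4} pick 1 [2->1 ok]
  24: obs=y cand={0,1,3,4} pick 3 [1->3 ok]
  25: obs=y cand={0,1,3,4} pick 1 [3->1 ok]
  26: obs=y cand={0,1,3,4} pick 1 [1->1 ok]
  27: obs=y cand={0,1,3,4} pick 3 [1->3 ok]
  28: obs=y cand={0,1,3,4} pick 1 [3->1 ok]
  29: obs=y cand={0,1,3,4} pick 1 [1->1 ok]

0,0,0,2,2,1,1,4,1,4,4,4,3,3,4,3,4,1,0,0,2,2,2,1,3,1,1,3,1,1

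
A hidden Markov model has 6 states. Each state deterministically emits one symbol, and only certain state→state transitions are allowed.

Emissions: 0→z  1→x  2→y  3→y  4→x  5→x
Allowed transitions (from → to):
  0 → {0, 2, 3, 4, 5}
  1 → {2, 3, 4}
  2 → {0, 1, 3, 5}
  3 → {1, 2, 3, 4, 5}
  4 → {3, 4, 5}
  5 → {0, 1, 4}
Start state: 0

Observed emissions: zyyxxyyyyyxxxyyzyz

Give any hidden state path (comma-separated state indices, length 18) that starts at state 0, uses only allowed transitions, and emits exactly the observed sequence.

  t0 'z' -> {0}, take 0 (start)
  t1 'y' -> {2,3}, take 2 (0->2 ok)
  t2 'y' -> {2,3}, take 3 (2->3 ok)
  t3 'x' -> {1,4,5}, take 5 (3->5 ok)
  t4 'x' -> {1,4,5}, take 4 (5->4 ok)
  t5 'y' -> {2,3}, take 3 (4->3 ok)
  t6 'y' -> {2,3}, take 3 (3->3 ok)
  t7 'y' -> {2,3}, take 2 (3->2 ok)
  t8 'y' -> {2,3}, take 3 (2->3 ok)
  t9 'y' -> {2,3}, take 2 (3->2 ok)
  t10 'x' -> {1,4,5}, take 5 (2->5 ok)
  t11 'x' -> {1,4,5}, take 4 (5->4 ok)
  t12 'x' -> {1,4,5}, take 4 (4->4 ok)
  t13 'y' -> {2,3}, take 3 (4->3 ok)
  t14 'y' -> {2,3}, take 2 (3->2 ok)
  t15 'z' -> {0}, take 0 (2->0 ok)
  t16 'y' -> {2,3}, take 2 (0->2 ok)
  t17 'z' -> {0}, take 0 (2->0 ok)

0,2,3,5,4,3,3,2,3,2,5,4,4,3,2,0,2,0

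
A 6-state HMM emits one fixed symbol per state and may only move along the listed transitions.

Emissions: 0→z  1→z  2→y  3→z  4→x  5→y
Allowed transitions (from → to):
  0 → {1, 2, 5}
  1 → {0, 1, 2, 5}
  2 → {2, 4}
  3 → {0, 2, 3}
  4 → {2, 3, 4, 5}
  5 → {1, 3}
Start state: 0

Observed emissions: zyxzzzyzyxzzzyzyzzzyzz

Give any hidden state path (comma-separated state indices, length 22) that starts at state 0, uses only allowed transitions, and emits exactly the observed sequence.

  pos 0: z in {0,1,3}, choose 0; start
  pos 1: y in {2,5}, choose 2; 0->2 ok
  pos 2: x in {4}, choose 4; 2->4 ok
  pos 3: z in {0,1,3}, choose 3; 4->3 ok
  pos 4: z in {0,1,3}, choose 0; 3->0 ok
  pos 5: z in {0,1,3}, choose 1; 0->1 ok
  pos 6: y in {2,5}, choose 5; 1->5 ok
  pos 7: z in {0,1,3}, choose 1; 5->1 ok
  pos 8: y in {2,5}, choose 2; 1->2 ok
  pos 9: x in {4}, choose 4; 2->4 ok
  pos 10: z in {0,1,3}, choose 3; 4->3 ok
  pos 11: z in {0,1,3}, choose 3; 3->3 ok
  pos 12: z in {0,1,3}, choose 0; 3->0 ok
  pos 13: y in {2,5}, choose 5; 0->5 ok
  pos 14: z in {0,1,3}, choose 1; 5->1 ok
  pos 15: y in {2,5}, choose 5; 1->5 ok
  pos 16: z in {0,1,3}, choose 1; 5->1 ok
  pos 17: z in {0,1,3}, choose 0; 1->0 ok
  pos 18: z in {0,1,3}, choose 1; 0->1 ok
  pos 19: y in {2,5}, choose 5; 1->5 ok
  pos 20: z in {0,1,3}, choose 1; 5->1 ok
  pos 21: z in {0,1,3}, choose 0; 1->0 ok

0,2,4,3,0,1,5,1,2,4,3,3,0,5,1,5,1,0,1,5,1,0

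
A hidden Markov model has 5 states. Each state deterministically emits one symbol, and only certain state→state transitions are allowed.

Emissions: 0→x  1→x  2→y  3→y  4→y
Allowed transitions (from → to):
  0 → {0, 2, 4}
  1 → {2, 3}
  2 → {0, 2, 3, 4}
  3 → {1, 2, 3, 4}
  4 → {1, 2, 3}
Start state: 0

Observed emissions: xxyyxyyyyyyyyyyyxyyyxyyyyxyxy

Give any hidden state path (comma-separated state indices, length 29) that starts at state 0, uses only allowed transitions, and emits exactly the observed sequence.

0,0,4,3,1,3,3,2,4,3,2,4,2,4,2,3,1,3,2,3,1,2,3,3,4,1,3,1,2

  pos 0: x in {0,1}, choose 0; start
  pos 1: x in {0,1}, choose 0; 0->0 ok
  pos 2: y in {2,3,4}, choose 4; 0->4 ok
  pos 3: y in {2,3,4}, choose 3; 4->3 ok
  pos 4: x in {0,1}, choose 1; 3->1 ok
  pos 5: y in {2,3,4}, choose 3; 1->3 ok
  pos 6: y in {2,3,4}, choose 3; 3->3 ok
  pos 7: y in {2,3,4}, choose 2; 3->2 ok
  pos 8: y in {2,3,4}, choose 4; 2->4 ok
  pos 9: y in {2,3,4}, choose 3; 4->3 ok
  pos 10: y in {2,3,4}, choose 2; 3->2 ok
  pos 11: y in {2,3,4}, choose 4; 2->4 ok
  pos 12: y in {2,3,4}, choose 2; 4->2 ok
  pos 13: y in {2,3,4}, choose 4; 2->4 ok
  pos 14: y in {2,3,4}, choose 2; 4->2 ok
  pos 15: y in {2,3,4}, choose 3; 2->3 ok
  pos 16: x in {0,1}, choose 1; 3->1 ok
  pos 17: y in {2,3,4}, choose 3; 1->3 ok
  pos 18: y in {2,3,4}, choose 2; 3->2 ok
  pos 19: y in {2,3,4}, choose 3; 2->3 ok
  pos 20: x in {0,1}, choose 1; 3->1 ok
  pos 21: y in {2,3,4}, choose 2; 1->2 ok
  pos 22: y in {2,3,4}, choose 3; 2->3 ok
  pos 23: y in {2,3,4}, choose 3; 3->3 ok
  pos 24: y in {2,3,4}, choose 4; 3->4 ok
  pos 25: x in {0,1}, choose 1; 4->1 ok
  pos 26: y in {2,3,4}, choose 3; 1->3 ok
  pos 27: x in {0,1}, choose 1; 3->1 ok
  pos 28: y in {2,3,4}, choose 2; 1->2 ok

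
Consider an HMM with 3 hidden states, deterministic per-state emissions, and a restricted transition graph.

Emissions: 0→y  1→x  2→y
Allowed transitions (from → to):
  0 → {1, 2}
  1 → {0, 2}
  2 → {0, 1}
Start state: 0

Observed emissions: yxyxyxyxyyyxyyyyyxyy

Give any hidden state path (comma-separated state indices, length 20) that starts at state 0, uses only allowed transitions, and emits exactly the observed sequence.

0,1,2,1,2,1,2,1,0,2,0,1,0,2,0,2,0,1,2,0

  t0 'y' -> {0,2}, take 0 (start)
  t1 'x' -> {1}, take 1 (0->1 ok)
  t2 'y' -> {0,2}, take 2 (1->2 ok)
  t3 'x' -> {1}, take 1 (2->1 ok)
  t4 'y' -> {0,2}, take 2 (1->2 ok)
  t5 'x' -> {1}, take 1 (2->1 ok)
  t6 'y' -> {0,2}, take 2 (1->2 ok)
  t7 'x' -> {1}, take 1 (2->1 ok)
  t8 'y' -> {0,2}, take 0 (1->0 ok)
  t9 'y' -> {0,2}, take 2 (0->2 ok)
  t10 'y' -> {0,2}, take 0 (2->0 ok)
  t11 'x' -> {1}, take 1 (0->1 ok)
  t12 'y' -> {0,2}, take 0 (1->0 ok)
  t13 'y' -> {0,2}, take 2 (0->2 ok)
  t14 'y' -> {0,2}, take 0 (2->0 ok)
  t15 'y' -> {0,2}, take 2 (0->2 ok)
  t16 'y' -> {0,2}, take 0 (2->0 ok)
  t17 'x' -> {1}, take 1 (0->1 ok)
  t18 'y' -> {0,2}, take 2 (1->2 ok)
  t19 'y' -> {0,2}, take 0 (2->0 ok)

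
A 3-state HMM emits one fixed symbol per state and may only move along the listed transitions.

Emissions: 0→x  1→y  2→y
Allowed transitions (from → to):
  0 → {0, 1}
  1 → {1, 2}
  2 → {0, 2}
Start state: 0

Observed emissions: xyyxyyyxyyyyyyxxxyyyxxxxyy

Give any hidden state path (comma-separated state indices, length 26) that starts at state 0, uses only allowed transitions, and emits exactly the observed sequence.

0,1,2,0,1,2,2,0,1,1,1,1,1,2,0,0,0,1,2,2,0,0,0,0,1,2

  0: obs=x cand={0} pick 0 [start]
  1: obs=y cand={1,2} pick 1 [0->1 ok]
  2: obs=y cand={1,2} pick 2 [1->2 ok]
  3: obs=x cand={0} pick 0 [2->0 ok]
  4: obs=y cand={1,2} pick 1 [0->1 ok]
  5: obs=y cand={1,2} pick 2 [1->2 ok]
  6: obs=y cand={1,2} pick 2 [2->2 ok]
  7: obs=x cand={0} pick 0 [2->0 ok]
  8: obs=y cand={1,2} pick 1 [0->1 ok]
  9: obs=y cand={1,2} pick 1 [1->1 ok]
  10: obs=y cand={1,2} pick 1 [1->1 ok]
  11: obs=y cand={1,2} pick 1 [1->1 ok]
  12: obs=y cand={1,2} pick 1 [1->1 ok]
  13: obs=y cand={1,2} pick 2 [1->2 ok]
  14: obs=x cand={0} pick 0 [2->0 ok]
  15: obs=x cand={0} pick 0 [0->0 ok]
  16: obs=x cand={0} pick 0 [0->0 ok]
  17: obs=y cand={1,2} pick 1 [0->1 ok]
  18: obs=y cand={1,2} pick 2 [1->2 ok]
  19: obs=y cand={1,2} pick 2 [2->2 ok]
  20: obs=x cand={0} pick 0 [2->0 ok]
  21: obs=x cand={0} pick 0 [0->0 ok]
  22: obs=x cand={0} pick 0 [0->0 ok]
  23: obs=x cand={0} pick 0 [0->0 ok]
  24: obs=y cand={1,2} pick 1 [0->1 ok]
  25: obs=y cand={1,2} pick 2 [1->2 ok]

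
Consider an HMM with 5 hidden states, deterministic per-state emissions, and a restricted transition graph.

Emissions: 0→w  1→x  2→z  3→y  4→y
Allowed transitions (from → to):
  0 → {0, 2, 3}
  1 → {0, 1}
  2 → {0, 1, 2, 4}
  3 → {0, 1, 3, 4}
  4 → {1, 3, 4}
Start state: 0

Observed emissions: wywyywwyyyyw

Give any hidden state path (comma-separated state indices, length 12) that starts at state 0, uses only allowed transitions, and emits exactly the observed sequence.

0,3,0,3,3,0,0,3,4,4,3,0

  0: obs=w cand={0} pick 0 [start]
  1: obs=y cand={3,4} pick 3 [0->3 ok]
  2: obs=w cand={0} pick 0 [3->0 ok]
  3: obs=y cand={3,4} pick 3 [0->3 ok]
  4: obs=y cand={3,4} pick 3 [3->3 ok]
  5: obs=w cand={0} pick 0 [3->0 ok]
  6: obs=w cand={0} pick 0 [0->0 ok]
  7: obs=y cand={3,4} pick 3 [0->3 ok]
  8: obs=y cand={3,4} pick 4 [3->4 ok]
  9: obs=y cand={3,4} pick 4 [4->4 ok]
  10: obs=y cand={3,4} pick 3 [4->3 ok]
  11: obs=w cand={0} pick 0 [3->0 ok]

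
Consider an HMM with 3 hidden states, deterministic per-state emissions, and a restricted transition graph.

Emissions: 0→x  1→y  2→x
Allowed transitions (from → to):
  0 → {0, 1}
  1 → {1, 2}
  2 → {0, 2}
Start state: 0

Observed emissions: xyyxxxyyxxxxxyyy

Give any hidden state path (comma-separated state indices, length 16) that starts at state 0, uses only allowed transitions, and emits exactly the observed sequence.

  pos 0: x in {0,2}, choose 0; start
  pos 1: y in {1}, choose 1; 0->1 ok
  pos 2: y in {1}, choose 1; 1->1 ok
  pos 3: x in {0,2}, choose 2; 1->2 ok
  pos 4: x in {0,2}, choose 0; 2->0 ok
  pos 5: x in {0,2}, choose 0; 0->0 ok
  pos 6: y in {1}, choose 1; 0->1 ok
  pos 7: y in {1}, choose 1; 1->1 ok
  pos 8: x in {0,2}, choose 2; 1->2 ok
  pos 9: x in {0,2}, choose 2; 2->2 ok
  pos 10: x in {0,2}, choose 2; 2->2 ok
  pos 11: x in {0,2}, choose 2; 2->2 ok
  pos 12: x in {0,2}, choose 0; 2->0 ok
  pos 13: y in {1}, choose 1; 0->1 ok
  pos 14: y in {1}, choose 1; 1->1 ok
  pos 15: y in {1}, choose 1; 1->1 ok

0,1,1,2,0,0,1,1,2,2,2,2,0,1,1,1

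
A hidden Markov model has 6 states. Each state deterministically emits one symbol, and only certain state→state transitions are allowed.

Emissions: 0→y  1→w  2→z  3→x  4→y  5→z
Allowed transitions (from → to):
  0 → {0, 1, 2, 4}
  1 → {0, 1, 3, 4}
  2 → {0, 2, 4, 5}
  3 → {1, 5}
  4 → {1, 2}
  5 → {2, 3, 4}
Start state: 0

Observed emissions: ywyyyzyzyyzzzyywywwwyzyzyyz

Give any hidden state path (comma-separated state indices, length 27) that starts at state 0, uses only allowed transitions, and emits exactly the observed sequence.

0,1,0,0,0,2,0,2,0,4,2,5,2,0,4,1,0,1,1,1,4,2,4,2,0,0,2

  0: obs=y cand={0,4} pick 0 [start]
  1: obs=w cand={1} pick 1 [0->1 ok]
  2: obs=y cand={0,4} pick 0 [1->0 ok]
  3: obs=y cand={0,4} pick 0 [0->0 ok]
  4: obs=y cand={0,4} pick 0 [0->0 ok]
  5: obs=z cand={2,5} pick 2 [0->2 ok]
  6: obs=y cand={0,4} pick 0 [2->0 ok]
  7: obs=z cand={2,5} pick 2 [0->2 ok]
  8: obs=y cand={0,4} pick 0 [2->0 ok]
  9: obs=y cand={0,4} pick 4 [0->4 ok]
  10: obs=z cand={2,5} pick 2 [4->2 ok]
  11: obs=z cand={2,5} pick 5 [2->5 ok]
  12: obs=z cand={2,5} pick 2 [5->2 ok]
  13: obs=y cand={0,4} pick 0 [2->0 ok]
  14: obs=y cand={0,4} pick 4 [0->4 ok]
  15: obs=w cand={1} pick 1 [4->1 ok]
  16: obs=y cand={0,4} pick 0 [1->0 ok]
  17: obs=w cand={1} pick 1 [0->1 ok]
  18: obs=w cand={1} pick 1 [1->1 ok]
  19: obs=w cand={1} pick 1 [1->1 ok]
  20: obs=y cand={0,4} pick 4 [1->4 ok]
  21: obs=z cand={2,5} pick 2 [4->2 ok]
  22: obs=y cand={0,4} pick 4 [2->4 ok]
  23: obs=z cand={2,5} pick 2 [4->2 ok]
  24: obs=y cand={0,4} pick 0 [2->0 ok]
  25: obs=y cand={0,4} pick 0 [0->0 ok]
  26: obs=z cand={2,5} pick 2 [0->2 ok]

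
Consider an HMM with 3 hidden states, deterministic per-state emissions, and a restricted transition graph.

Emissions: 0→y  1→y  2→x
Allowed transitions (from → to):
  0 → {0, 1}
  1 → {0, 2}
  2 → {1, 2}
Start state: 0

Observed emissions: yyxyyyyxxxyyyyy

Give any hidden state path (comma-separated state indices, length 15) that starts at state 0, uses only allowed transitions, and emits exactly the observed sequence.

  [0] y  {0,1}  => 0  start
  [1] y  {0,1}  => 1  0->1 ok
  [2] x  {2}  => 2  1->2 ok
  [3] y  {0,1}  => 1  2->1 ok
  [4] y  {0,1}  => 0  1->0 ok
  [5] y  {0,1}  => 0  0->0 ok
  [6] y  {0,1}  => 1  0->1 ok
  [7] x  {2}  => 2  1->2 ok
  [8] x  {2}  => 2  2->2 ok
  [9] x  {2}  => 2  2->2 ok
  [10] y  {0,1}  => 1  2->1 ok
  [11] y  {0,1}  => 0  1->0 ok
  [12] y  {0,1}  => 1  0->1 ok
  [13] y  {0,1}  => 0  1->0 ok
  [14] y  {0,1}  => 0  0->0 ok

0,1,2,1,0,0,1,2,2,2,1,0,1,0,0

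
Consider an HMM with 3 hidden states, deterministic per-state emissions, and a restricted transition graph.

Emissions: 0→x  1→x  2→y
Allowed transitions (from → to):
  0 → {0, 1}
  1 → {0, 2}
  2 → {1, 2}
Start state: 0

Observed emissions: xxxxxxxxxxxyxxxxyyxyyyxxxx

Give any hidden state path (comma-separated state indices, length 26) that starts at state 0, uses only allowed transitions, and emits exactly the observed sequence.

0,0,1,0,1,0,0,1,0,0,1,2,1,0,0,1,2,2,1,2,2,2,1,0,1,0

  t0 'x' -> {0,1}, take 0 (start)
  t1 'x' -> {0,1}, take 0 (0->0 ok)
  t2 'x' -> {0,1}, take 1 (0->1 ok)
  t3 'x' -> {0,1}, take 0 (1->0 ok)
  t4 'x' -> {0,1}, take 1 (0->1 ok)
  t5 'x' -> {0,1}, take 0 (1->0 ok)
  t6 'x' -> {0,1}, take 0 (0->0 ok)
  t7 'x' -> {0,1}, take 1 (0->1 ok)
  t8 'x' -> {0,1}, take 0 (1->0 ok)
  t9 'x' -> {0,1}, take 0 (0->0 ok)
  t10 'x' -> {0,1}, take 1 (0->1 ok)
  t11 'y' -> {2}, take 2 (1->2 ok)
  t12 'x' -> {0,1}, take 1 (2->1 ok)
  t13 'x' -> {0,1}, take 0 (1->0 ok)
  t14 'x' -> {0,1}, take 0 (0->0 ok)
  t15 'x' -> {0,1}, take 1 (0->1 ok)
  t16 'y' -> {2}, take 2 (1->2 ok)
  t17 'y' -> {2}, take 2 (2->2 ok)
  t18 'x' -> {0,1}, take 1 (2->1 ok)
  t19 'y' -> {2}, take 2 (1->2 ok)
  t20 'y' -> {2}, take 2 (2->2 ok)
  t21 'y' -> {2}, take 2 (2->2 ok)
  t22 'x' -> {0,1}, take 1 (2->1 ok)
  t23 'x' -> {0,1}, take 0 (1->0 ok)
  t24 'x' -> {0,1}, take 1 (0->1 ok)
  t25 'x' -> {0,1}, take 0 (1->0 ok)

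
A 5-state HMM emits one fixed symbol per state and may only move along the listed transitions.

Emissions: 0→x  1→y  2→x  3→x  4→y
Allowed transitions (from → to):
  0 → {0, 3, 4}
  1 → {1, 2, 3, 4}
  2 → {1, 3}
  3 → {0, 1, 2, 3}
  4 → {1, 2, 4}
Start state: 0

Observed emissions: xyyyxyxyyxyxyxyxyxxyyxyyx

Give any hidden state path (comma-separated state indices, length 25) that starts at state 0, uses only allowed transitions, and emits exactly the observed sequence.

  [0] x  {0,2,3}  => 0  start
  [1] y  {1,4}  => 4  0->4 ok
  [2] y  {1,4}  => 4  4->4 ok
  [3] y  {1,4}  => 1  4->1 ok
  [4] x  {0,2,3}  => 2  1->2 ok
  [5] y  {1,4}  => 1  2->1 ok
  [6] x  {0,2,3}  => 2  1->2 ok
  [7] y  {1,4}  => 1  2->1 ok
  [8] y  {1,4}  => 1  1->1 ok
  [9] x  {0,2,3}  => 3  1->3 ok
  [10] y  {1,4}  => 1  3->1 ok
  [11] x  {0,2,3}  => 2  1->2 ok
  [12] y  {1,4}  => 1  2->1 ok
  [13] x  {0,2,3}  => 3  1->3 ok
  [14] y  {1,4}  => 1  3->1 ok
  [15] x  {0,2,3}  => 2  1->2 ok
  [16] y  {1,4}  => 1  2->1 ok
  [17] x  {0,2,3}  => 3  1->3 ok
  [18] x  {0,2,3}  => 3  3->3 ok
  [19] y  {1,4}  => 1  3->1 ok
  [20] y  {1,4}  => 4  1->4 ok
  [21] x  {0,2,3}  => 2  4->2 ok
  [22] y  {1,4}  => 1  2->1 ok
  [23] y  {1,4}  => 1  1->1 ok
  [24] x  {0,2,3}  => 3  1->3 ok

0,4,4,1,2,1,2,1,1,3,1,2,1,3,1,2,1,3,3,1,4,2,1,1,3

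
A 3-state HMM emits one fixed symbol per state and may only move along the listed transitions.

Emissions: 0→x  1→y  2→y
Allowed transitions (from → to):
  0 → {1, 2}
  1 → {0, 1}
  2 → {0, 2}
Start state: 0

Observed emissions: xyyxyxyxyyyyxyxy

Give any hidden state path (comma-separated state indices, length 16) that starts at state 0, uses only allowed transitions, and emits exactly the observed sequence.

  0: obs=x cand={0} pick 0 [start]
  1: obs=y cand={1,2} pick 1 [0->1 ok]
  2: obs=y cand={1,2} pick 1 [1->1 ok]
  3: obs=x cand={0} pick 0 [1->0 ok]
  4: obs=y cand={1,2} pick 1 [0->1 ok]
  5: obs=x cand={0} pick 0 [1->0 ok]
  6: obs=y cand={1,2} pick 2 [0->2 ok]
  7: obs=x cand={0} pick 0 [2->0 ok]
  8: obs=y cand={1,2} pick 1 [0->1 ok]
  9: obs=y cand={1,2} pick 1 [1->1 ok]
  10: obs=y cand={1,2} pick 1 [1->1 ok]
  11: obs=y cand={1,2} pick 1 [1->1 ok]
  12: obs=x cand={0} pick 0 [1->0 ok]
  13: obs=y cand={1,2} pick 1 [0->1 ok]
  14: obs=x cand={0} pick 0 [1->0 ok]
  15: obs=y cand={1,2} pick 2 [0->2 ok]

0,1,1,0,1,0,2,0,1,1,1,1,0,1,0,2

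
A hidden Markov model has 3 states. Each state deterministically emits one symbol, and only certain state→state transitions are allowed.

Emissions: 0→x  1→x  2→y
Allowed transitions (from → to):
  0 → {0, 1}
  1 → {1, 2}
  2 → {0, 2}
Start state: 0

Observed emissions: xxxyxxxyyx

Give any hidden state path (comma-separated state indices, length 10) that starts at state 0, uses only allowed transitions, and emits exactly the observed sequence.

  t0 'x' -> {0,1}, take 0 (start)
  t1 'x' -> {0,1}, take 0 (0->0 ok)
  t2 'x' -> {0,1}, take 1 (0->1 ok)
  t3 'y' -> {2}, take 2 (1->2 ok)
  t4 'x' -> {0,1}, take 0 (2->0 ok)
  t5 'x' -> {0,1}, take 0 (0->0 ok)
  t6 'x' -> {0,1}, take 1 (0->1 ok)
  t7 'y' -> {2}, take 2 (1->2 ok)
  t8 'y' -> {2}, take 2 (2->2 ok)
  t9 'x' -> {0,1}, take 0 (2->0 ok)

0,0,1,2,0,0,1,2,2,0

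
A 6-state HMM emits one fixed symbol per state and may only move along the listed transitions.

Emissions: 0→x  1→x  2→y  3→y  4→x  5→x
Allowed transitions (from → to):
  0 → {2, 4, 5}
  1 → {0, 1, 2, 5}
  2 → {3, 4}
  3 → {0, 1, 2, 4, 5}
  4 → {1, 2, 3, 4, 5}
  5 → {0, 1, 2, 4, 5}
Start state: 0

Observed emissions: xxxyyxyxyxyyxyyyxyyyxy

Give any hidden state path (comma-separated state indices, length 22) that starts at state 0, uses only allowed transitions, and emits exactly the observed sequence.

  [0] x  {0,1,4,5}  => 0  start
  [1] x  {0,1,4,5}  => 5  0->5 ok
  [2] x  {0,1,4,5}  => 4  5->4 ok
  [3] y  {2,3}  => 2  4->2 ok
  [4] y  {2,3}  => 3  2->3 ok
  [5] x  {0,1,4,5}  => 4  3->4 ok
  [6] y  {2,3}  => 2  4->2 ok
  [7] x  {0,1,4,5}  => 4  2->4 ok
  [8] y  {2,3}  => 3  4->3 ok
  [9] x  {0,1,4,5}  => 0  3->0 ok
  [10] y  {2,3}  => 2  0->2 ok
  [11] y  {2,3}  => 3  2->3 ok
  [12] x  {0,1,4,5}  => 1  3->1 ok
  [13] y  {2,3}  => 2  1->2 ok
  [14] y  {2,3}  => 3  2->3 ok
  [15] y  {2,3}  => 2  3->2 ok
  [16] x  {0,1,4,5}  => 4  2->4 ok
  [17] y  {2,3}  => 3  4->3 ok
  [18] y  {2,3}  => 2  3->2 ok
  [19] y  {2,3}  => 3  2->3 ok
  [20] x  {0,1,4,5}  => 0  3->0 ok
  [21] y  {2,3}  => 2  0->2 ok

0,5,4,2,3,4,2,4,3,0,2,3,1,2,3,2,4,3,2,3,0,2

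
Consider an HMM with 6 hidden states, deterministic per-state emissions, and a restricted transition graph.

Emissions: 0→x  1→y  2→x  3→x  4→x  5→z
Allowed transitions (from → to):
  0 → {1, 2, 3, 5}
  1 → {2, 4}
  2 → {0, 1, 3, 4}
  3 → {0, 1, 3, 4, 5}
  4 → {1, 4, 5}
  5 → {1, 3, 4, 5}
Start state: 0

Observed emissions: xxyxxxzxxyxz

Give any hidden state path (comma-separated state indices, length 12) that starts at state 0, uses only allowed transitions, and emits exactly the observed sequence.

  [0] x  {0,2,3,4}  => 0  start
  [1] x  {0,2,3,4}  => 2  0->2 ok
  [2] y  {1}  => 1  2->1 ok
  [3] x  {0,2,3,4}  => 2  1->2 ok
  [4] x  {0,2,3,4}  => 3  2->3 ok
  [5] x  {0,2,3,4}  => 4  3->4 ok
  [6] z  {5}  => 5  4->5 ok
  [7] x  {0,2,3,4}  => 3  5->3 ok
  [8] x  {0,2,3,4}  => 4  3->4 ok
  [9] y  {1}  => 1  4->1 ok
  [10] x  {0,2,3,4}  => 4  1->4 ok
  [11] z  {5}  => 5  4->5 ok

0,2,1,2,3,4,5,3,4,1,4,5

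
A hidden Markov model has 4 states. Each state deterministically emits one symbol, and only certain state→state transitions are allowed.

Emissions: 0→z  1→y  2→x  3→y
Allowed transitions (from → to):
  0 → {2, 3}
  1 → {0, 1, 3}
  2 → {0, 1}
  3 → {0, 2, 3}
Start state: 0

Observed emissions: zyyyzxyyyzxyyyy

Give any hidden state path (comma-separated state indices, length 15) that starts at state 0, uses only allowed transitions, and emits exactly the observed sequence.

  0: obs=z cand={0} pick 0 [start]
  1: obs=y cand={1,3} pick 3 [0->3 ok]
  2: obs=y cand={1,3} pick 3 [3->3 ok]
  3: obs=y cand={1,3} pick 3 [3->3 ok]
  4: obs=z cand={0} pick 0 [3->0 ok]
  5: obs=x cand={2} pick 2 [0->2 ok]
  6: obs=y cand={1,3} pick 1 [2->1 ok]
  7: obs=y cand={1,3} pick 1 [1->1 ok]
  8: obs=y cand={1,3} pick 3 [1->3 ok]
  9: obs=z cand={0} pick 0 [3->0 ok]
  10: obs=x cand={2} pick 2 [0->2 ok]
  11: obs=y cand={1,3} pick 1 [2->1 ok]
  12: obs=y cand={1,3} pick 1 [1->1 ok]
  13: obs=y cand={1,3} pick 1 [1->1 ok]
  14: obs=y cand={1,3} pick 1 [1->1 ok]

0,3,3,3,0,2,1,1,3,0,2,1,1,1,1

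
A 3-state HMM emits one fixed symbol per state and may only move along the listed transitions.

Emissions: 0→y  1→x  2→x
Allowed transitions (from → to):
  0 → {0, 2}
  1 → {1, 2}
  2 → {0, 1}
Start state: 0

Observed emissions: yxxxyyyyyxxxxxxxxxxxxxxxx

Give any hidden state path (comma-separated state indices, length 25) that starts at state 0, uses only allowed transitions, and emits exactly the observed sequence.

0,2,1,2,0,0,0,0,0,2,1,2,1,2,1,2,1,2,1,1,1,2,1,1,1

  [0] y  {0}  => 0  start
  [1] x  {1,2}  => 2  0->2 ok
  [2] x  {1,2}  => 1  2->1 ok
  [3] x  {1,2}  => 2  1->2 ok
  [4] y  {0}  => 0  2->0 ok
  [5] y  {0}  => 0  0->0 ok
  [6] y  {0}  => 0  0->0 ok
  [7] y  {0}  => 0  0->0 ok
  [8] y  {0}  => 0  0->0 ok
  [9] x  {1,2}  => 2  0->2 ok
  [10] x  {1,2}  => 1  2->1 ok
  [11] x  {1,2}  => 2  1->2 ok
  [12] x  {1,2}  => 1  2->1 ok
  [13] x  {1,2}  => 2  1->2 ok
  [14] x  {1,2}  => 1  2->1 ok
  [15] x  {1,2}  => 2  1->2 ok
  [16] x  {1,2}  => 1  2->1 ok
  [17] x  {1,2}  => 2  1->2 ok
  [18] x  {1,2}  => 1  2->1 ok
  [19] x  {1,2}  => 1  1->1 ok
  [20] x  {1,2}  => 1  1->1 ok
  [21] x  {1,2}  => 2  1->2 ok
  [22] x  {1,2}  => 1  2->1 ok
  [23] x  {1,2}  => 1  1->1 ok
  [24] x  {1,2}  => 1  1->1 ok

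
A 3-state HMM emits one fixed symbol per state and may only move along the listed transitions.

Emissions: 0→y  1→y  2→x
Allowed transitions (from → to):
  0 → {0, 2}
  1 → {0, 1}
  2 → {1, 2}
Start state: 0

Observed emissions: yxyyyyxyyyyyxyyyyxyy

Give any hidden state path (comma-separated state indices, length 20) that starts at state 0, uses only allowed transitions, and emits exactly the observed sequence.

  0: obs=y cand={0,1} pick 0 [start]
  1: obs=x cand={2} pick 2 [0->2 ok]
  2: obs=y cand={0,1} pick 1 [2->1 ok]
  3: obs=y cand={0,1} pick 1 [1->1 ok]
  4: obs=y cand={0,1} pick 0 [1->0 ok]
  5: obs=y cand={0,1} pick 0 [0->0 ok]
  6: obs=x cand={2} pick 2 [0->2 ok]
  7: obs=y cand={0,1} pick 1 [2->1 ok]
  8: obs=y cand={0,1} pick 1 [1->1 ok]
  9: obs=y cand={0,1} pick 1 [1->1 ok]
  10: obs=y cand={0,1} pick 0 [1->0 ok]
  11: obs=y cand={0,1} pick 0 [0->0 ok]
  12: obs=x cand={2} pick 2 [0->2 ok]
  13: obs=y cand={0,1} pick 1 [2->1 ok]
  14: obs=y cand={0,1} pick 1 [1->1 ok]
  15: obs=y cand={0,1} pick 1 [1->1 ok]
  16: obs=y cand={0,1} pick 0 [1->0 ok]
  17: obs=x cand={2} pick 2 [0->2 ok]
  18: obs=y cand={0,1} pick 1 [2->1 ok]
  19: obs=y cand={0,1} pick 1 [1->1 ok]

0,2,1,1,0,0,2,1,1,1,0,0,2,1,1,1,0,2,1,1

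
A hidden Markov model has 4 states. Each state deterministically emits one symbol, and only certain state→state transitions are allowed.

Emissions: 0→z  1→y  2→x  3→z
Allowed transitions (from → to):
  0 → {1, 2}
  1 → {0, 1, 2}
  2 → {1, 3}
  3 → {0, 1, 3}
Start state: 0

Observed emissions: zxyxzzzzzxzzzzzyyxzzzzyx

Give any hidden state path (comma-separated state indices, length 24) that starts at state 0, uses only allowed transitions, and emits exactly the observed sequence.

  [0] z  {0,3}  => 0  start
  [1] x  {2}  => 2  0->2 ok
  [2] y  {1}  => 1  2->1 ok
  [3] x  {2}  => 2  1->2 ok
  [4] z  {0,3}  => 3  2->3 ok
  [5] z  {0,3}  => 3  3->3 ok
  [6] z  {0,3}  => 3  3->3 ok
  [7] z  {0,3}  => 3  3->3 ok
  [8] z  {0,3}  => 0  3->0 ok
  [9] x  {2}  => 2  0->2 ok
  [10] z  {0,3}  => 3  2->3 ok
  [11] z  {0,3}  => 3  3->3 ok
  [12] z  {0,3}  => 3  3->3 ok
  [13] z  {0,3}  => 3  3->3 ok
  [14] z  {0,3}  => 0  3->0 ok
  [15] y  {1}  => 1  0->1 ok
  [16] y  {1}  => 1  1->1 ok
  [17] x  {2}  => 2  1->2 ok
  [18] z  {0,3}  => 3  2->3 ok
  [19] z  {0,3}  => 3  3->3 ok
  [20] z  {0,3}  => 3  3->3 ok
  [21] z  {0,3}  => 3  3->3 ok
  [22] y  {1}  => 1  3->1 ok
  [23] x  {2}  => 2  1->2 ok

0,2,1,2,3,3,3,3,0,2,3,3,3,3,0,1,1,2,3,3,3,3,1,2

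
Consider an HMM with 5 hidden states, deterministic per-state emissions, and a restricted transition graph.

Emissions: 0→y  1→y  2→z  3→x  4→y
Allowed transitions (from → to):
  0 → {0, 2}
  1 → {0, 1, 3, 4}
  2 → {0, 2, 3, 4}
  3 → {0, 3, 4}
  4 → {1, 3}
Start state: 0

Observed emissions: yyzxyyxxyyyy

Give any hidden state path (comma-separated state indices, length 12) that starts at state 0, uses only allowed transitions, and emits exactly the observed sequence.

0,0,2,3,4,1,3,3,4,1,1,0

  [0] y  {0,1,4}  => 0  start
  [1] y  {0,1,4}  => 0  0->0 ok
  [2] z  {2}  => 2  0->2 ok
  [3] x  {3}  => 3  2->3 ok
  [4] y  {0,1,4}  => 4  3->4 ok
  [5] y  {0,1,4}  => 1  4->1 ok
  [6] x  {3}  => 3  1->3 ok
  [7] x  {3}  => 3  3->3 ok
  [8] y  {0,1,4}  => 4  3->4 ok
  [9] y  {0,1,4}  => 1  4->1 ok
  [10] y  {0,1,4}  => 1  1->1 ok
  [11] y  {0,1,4}  => 0  1->0 ok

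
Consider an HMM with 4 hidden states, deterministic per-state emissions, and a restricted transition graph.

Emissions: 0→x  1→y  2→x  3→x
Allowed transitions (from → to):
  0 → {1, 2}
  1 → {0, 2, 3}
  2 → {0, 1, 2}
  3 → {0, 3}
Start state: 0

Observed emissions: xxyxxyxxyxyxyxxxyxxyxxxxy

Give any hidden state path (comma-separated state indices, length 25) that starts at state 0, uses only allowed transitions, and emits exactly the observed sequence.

0,2,1,2,0,1,2,0,1,0,1,0,1,3,3,0,1,2,2,1,2,0,2,2,1

  0: obs=x cand={0,2,3} pick 0 [start]
  1: obs=x cand={0,2,3} pick 2 [0->2 ok]
  2: obs=y cand={1} pick 1 [2->1 ok]
  3: obs=x cand={0,2,3} pick 2 [1->2 ok]
  4: obs=x cand={0,2,3} pick 0 [2->0 ok]
  5: obs=y cand={1} pick 1 [0->1 ok]
  6: obs=x cand={0,2,3} pick 2 [1->2 ok]
  7: obs=x cand={0,2,3} pick 0 [2->0 ok]
  8: obs=y cand={1} pick 1 [0->1 ok]
  9: obs=x cand={0,2,3} pick 0 [1->0 ok]
  10: obs=y cand={1} pick 1 [0->1 ok]
  11: obs=x cand={0,2,3} pick 0 [1->0 ok]
  12: obs=y cand={1} pick 1 [0->1 ok]
  13: obs=x cand={0,2,3} pick 3 [1->3 ok]
  14: obs=x cand={0,2,3} pick 3 [3->3 ok]
  15: obs=x cand={0,2,3} pick 0 [3->0 ok]
  16: obs=y cand={1} pick 1 [0->1 ok]
  17: obs=x cand={0,2,3} pick 2 [1->2 ok]
  18: obs=x cand={0,2,3} pick 2 [2->2 ok]
  19: obs=y cand={1} pick 1 [2->1 ok]
  20: obs=x cand={0,2,3} pick 2 [1->2 ok]
  21: obs=x cand={0,2,3} pick 0 [2->0 ok]
  22: obs=x cand={0,2,3} pick 2 [0->2 ok]
  23: obs=x cand={0,2,3} pick 2 [2->2 ok]
  24: obs=y cand={1} pick 1 [2->1 ok]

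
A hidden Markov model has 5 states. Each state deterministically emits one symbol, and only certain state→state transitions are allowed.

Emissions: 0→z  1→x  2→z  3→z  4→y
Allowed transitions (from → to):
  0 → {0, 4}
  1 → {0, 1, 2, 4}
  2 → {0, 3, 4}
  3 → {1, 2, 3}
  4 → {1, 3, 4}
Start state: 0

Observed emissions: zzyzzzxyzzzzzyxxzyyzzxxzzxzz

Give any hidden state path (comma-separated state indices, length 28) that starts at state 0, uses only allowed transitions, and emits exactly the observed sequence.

0,0,4,3,2,3,1,4,3,3,3,3,2,4,1,1,2,4,4,3,3,1,1,2,3,1,2,0

  pos 0: z in {0,2,3}, choose 0; start
  pos 1: z in {0,2,3}, choose 0; 0->0 ok
  pos 2: y in {4}, choose 4; 0->4 ok
  pos 3: z in {0,2,3}, choose 3; 4->3 ok
  pos 4: z in {0,2,3}, choose 2; 3->2 ok
  pos 5: z in {0,2,3}, choose 3; 2->3 ok
  pos 6: x in {1}, choose 1; 3->1 ok
  pos 7: y in {4}, choose 4; 1->4 ok
  pos 8: z in {0,2,3}, choose 3; 4->3 ok
  pos 9: z in {0,2,3}, choose 3; 3->3 ok
  pos 10: z in {0,2,3}, choose 3; 3->3 ok
  pos 11: z in {0,2,3}, choose 3; 3->3 ok
  pos 12: z in {0,2,3}, choose 2; 3->2 ok
  pos 13: y in {4}, choose 4; 2->4 ok
  pos 14: x in {1}, choose 1; 4->1 ok
  pos 15: x in {1}, choose 1; 1->1 ok
  pos 16: z in {0,2,3}, choose 2; 1->2 ok
  pos 17: y in {4}, choose 4; 2->4 ok
  pos 18: y in {4}, choose 4; 4->4 ok
  pos 19: z in {0,2,3}, choose 3; 4->3 ok
  pos 20: z in {0,2,3}, choose 3; 3->3 ok
  pos 21: x in {1}, choose 1; 3->1 ok
  pos 22: x in {1}, choose 1; 1->1 ok
  pos 23: z in {0,2,3}, choose 2; 1->2 ok
  pos 24: z in {0,2,3}, choose 3; 2->3 ok
  pos 25: x in {1}, choose 1; 3->1 ok
  pos 26: z in {0,2,3}, choose 2; 1->2 ok
  pos 27: z in {0,2,3}, choose 0; 2->0 ok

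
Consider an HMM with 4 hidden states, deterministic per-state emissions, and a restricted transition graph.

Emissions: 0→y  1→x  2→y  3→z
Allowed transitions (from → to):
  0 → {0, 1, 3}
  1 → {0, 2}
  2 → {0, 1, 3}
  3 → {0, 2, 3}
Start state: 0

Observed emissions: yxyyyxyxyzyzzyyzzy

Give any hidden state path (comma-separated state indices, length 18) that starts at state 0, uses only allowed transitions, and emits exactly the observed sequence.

  [0] y  {0,2}  => 0  start
  [1] x  {1}  => 1  0->1 ok
  [2] y  {0,2}  => 2  1->2 ok
  [3] y  {0,2}  => 0  2->0 ok
  [4] y  {0,2}  => 0  0->0 ok
  [5] x  {1}  => 1  0->1 ok
  [6] y  {0,2}  => 0  1->0 ok
  [7] x  {1}  => 1  0->1 ok
  [8] y  {0,2}  => 2  1->2 ok
  [9] z  {3}  => 3  2->3 ok
  [10] y  {0,2}  => 0  3->0 ok
  [11] z  {3}  => 3  0->3 ok
  [12] z  {3}  => 3  3->3 ok
  [13] y  {0,2}  => 2  3->2 ok
  [14] y  {0,2}  => 0  2->0 ok
  [15] z  {3}  => 3  0->3 ok
  [16] z  {3}  => 3  3->3 ok
  [17] y  {0,2}  => 2  3->2 ok

0,1,2,0,0,1,0,1,2,3,0,3,3,2,0,3,3,2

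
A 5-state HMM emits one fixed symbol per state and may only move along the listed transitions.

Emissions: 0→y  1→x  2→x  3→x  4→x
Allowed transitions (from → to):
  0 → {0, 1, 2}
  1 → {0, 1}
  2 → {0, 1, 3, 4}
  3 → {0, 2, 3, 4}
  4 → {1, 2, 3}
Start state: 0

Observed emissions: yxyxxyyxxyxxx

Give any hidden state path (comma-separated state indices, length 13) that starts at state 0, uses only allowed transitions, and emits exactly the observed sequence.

0,1,0,1,1,0,0,1,1,0,2,4,3

  pos 0: y in {0}, choose 0; start
  pos 1: x in {1,2,3,4}, choose 1; 0->1 ok
  pos 2: y in {0}, choose 0; 1->0 ok
  pos 3: x in {1,2,3,4}, choose 1; 0->1 ok
  pos 4: x in {1,2,3,4}, choose 1; 1->1 ok
  pos 5: y in {0}, choose 0; 1->0 ok
  pos 6: y in {0}, choose 0; 0->0 ok
  pos 7: x in {1,2,3,4}, choose 1; 0->1 ok
  pos 8: x in {1,2,3,4}, choose 1; 1->1 ok
  pos 9: y in {0}, choose 0; 1->0 ok
  pos 10: x in {1,2,3,4}, choose 2; 0->2 ok
  pos 11: x in {1,2,3,4}, choose 4; 2->4 ok
  pos 12: x in {1,2,3,4}, choose 3; 4->3 ok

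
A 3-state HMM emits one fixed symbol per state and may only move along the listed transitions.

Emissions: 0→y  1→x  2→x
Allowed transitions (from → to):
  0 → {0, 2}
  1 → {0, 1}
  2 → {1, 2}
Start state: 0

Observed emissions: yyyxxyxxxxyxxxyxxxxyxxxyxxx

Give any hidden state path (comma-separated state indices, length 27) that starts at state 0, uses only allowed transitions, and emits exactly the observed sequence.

  t0 'y' -> {0}, take 0 (start)
  t1 'y' -> {0}, take 0 (0->0 ok)
  t2 'y' -> {0}, take 0 (0->0 ok)
  t3 'x' -> {1,2}, take 2 (0->2 ok)
  t4 'x' -> {1,2}, take 1 (2->1 ok)
  t5 'y' -> {0}, take 0 (1->0 ok)
  t6 'x' -> {1,2}, take 2 (0->2 ok)
  t7 'x' -> {1,2}, take 1 (2->1 ok)
  t8 'x' -> {1,2}, take 1 (1->1 ok)
  t9 'x' -> {1,2}, take 1 (1->1 ok)
  t10 'y' -> {0}, take 0 (1->0 ok)
  t11 'x' -> {1,2}, take 2 (0->2 ok)
  t12 'x' -> {1,2}, take 1 (2->1 ok)
  t13 'x' -> {1,2}, take 1 (1->1 ok)
  t14 'y' -> {0}, take 0 (1->0 ok)
  t15 'x' -> {1,2}, take 2 (0->2 ok)
  t16 'x' -> {1,2}, take 2 (2->2 ok)
  t17 'x' -> {1,2}, take 2 (2->2 ok)
  t18 'x' -> {1,2}, take 1 (2->1 ok)
  t19 'y' -> {0}, take 0 (1->0 ok)
  t20 'x' -> {1,2}, take 2 (0->2 ok)
  t21 'x' -> {1,2}, take 2 (2->2 ok)
  t22 'x' -> {1,2}, take 1 (2->1 ok)
  t23 'y' -> {0}, take 0 (1->0 ok)
  t24 'x' -> {1,2}, take 2 (0->2 ok)
  t25 'x' -> {1,2}, take 1 (2->1 ok)
  t26 'x' -> {1,2}, take 1 (1->1 ok)

0,0,0,2,1,0,2,1,1,1,0,2,1,1,0,2,2,2,1,0,2,2,1,0,2,1,1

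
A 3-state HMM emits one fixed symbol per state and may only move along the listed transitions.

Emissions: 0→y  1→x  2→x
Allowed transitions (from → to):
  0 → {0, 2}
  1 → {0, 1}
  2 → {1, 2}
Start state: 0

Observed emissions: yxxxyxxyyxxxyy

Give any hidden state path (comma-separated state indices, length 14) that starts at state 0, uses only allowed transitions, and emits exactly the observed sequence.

0,2,2,1,0,2,1,0,0,2,2,1,0,0

  pos 0: y in {0}, choose 0; start
  pos 1: x in {1,2}, choose 2; 0->2 ok
  pos 2: x in {1,2}, choose 2; 2->2 ok
  pos 3: x in {1,2}, choose 1; 2->1 ok
  pos 4: y in {0}, choose 0; 1->0 ok
  pos 5: x in {1,2}, choose 2; 0->2 ok
  pos 6: x in {1,2}, choose 1; 2->1 ok
  pos 7: y in {0}, choose 0; 1->0 ok
  pos 8: y in {0}, choose 0; 0->0 ok
  pos 9: x in {1,2}, choose 2; 0->2 ok
  pos 10: x in {1,2}, choose 2; 2->2 ok
  pos 11: x in {1,2}, choose 1; 2->1 ok
  pos 12: y in {0}, choose 0; 1->0 ok
  pos 13: y in {0}, choose 0; 0->0 ok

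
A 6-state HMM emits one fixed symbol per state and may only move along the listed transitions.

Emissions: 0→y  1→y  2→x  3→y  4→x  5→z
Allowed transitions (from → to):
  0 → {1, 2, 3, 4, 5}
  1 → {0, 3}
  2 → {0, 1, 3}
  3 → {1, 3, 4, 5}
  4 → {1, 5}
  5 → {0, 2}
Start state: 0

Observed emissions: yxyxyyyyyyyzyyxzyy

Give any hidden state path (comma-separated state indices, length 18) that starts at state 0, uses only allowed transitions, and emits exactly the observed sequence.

  t0 'y' -> {0,1,3}, take 0 (start)
  t1 'x' -> {2,4}, take 2 (0->2 ok)
  t2 'y' -> {0,1,3}, take 0 (2->0 ok)
  t3 'x' -> {2,4}, take 2 (0->2 ok)
  t4 'y' -> {0,1,3}, take 1 (2->1 ok)
  t5 'y' -> {0,1,3}, take 0 (1->0 ok)
  t6 'y' -> {0,1,3}, take 1 (0->1 ok)
  t7 'y' -> {0,1,3}, take 3 (1->3 ok)
  t8 'y' -> {0,1,3}, take 3 (3->3 ok)
  t9 'y' -> {0,1,3}, take 1 (3->1 ok)
  t10 'y' -> {0,1,3}, take 3 (1->3 ok)
  t11 'z' -> {5}, take 5 (3->5 ok)
  t12 'y' -> {0,1,3}, take 0 (5->0 ok)
  t13 'y' -> {0,1,3}, take 3 (0->3 ok)
  t14 'x' -> {2,4}, take 4 (3->4 ok)
  t15 'z' -> {5}, take 5 (4->5 ok)
  t16 'y' -> {0,1,3}, take 0 (5->0 ok)
  t17 'y' -> {0,1,3}, take 3 (0->3 ok)

0,2,0,2,1,0,1,3,3,1,3,5,0,3,4,5,0,3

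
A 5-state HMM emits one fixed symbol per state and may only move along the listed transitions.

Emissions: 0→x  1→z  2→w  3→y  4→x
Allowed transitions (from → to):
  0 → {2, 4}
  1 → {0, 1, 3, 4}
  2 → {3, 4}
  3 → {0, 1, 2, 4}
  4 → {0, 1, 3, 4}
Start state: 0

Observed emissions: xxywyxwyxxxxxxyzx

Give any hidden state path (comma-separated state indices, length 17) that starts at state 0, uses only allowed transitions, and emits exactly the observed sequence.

0,4,3,2,3,0,2,3,4,4,0,4,0,4,3,1,0

  pos 0: x in {0,4}, choose 0; start
  pos 1: x in {0,4}, choose 4; 0->4 ok
  pos 2: y in {3}, choose 3; 4->3 ok
  pos 3: w in {2}, choose 2; 3->2 ok
  pos 4: y in {3}, choose 3; 2->3 ok
  pos 5: x in {0,4}, choose 0; 3->0 ok
  pos 6: w in {2}, choose 2; 0->2 ok
  pos 7: y in {3}, choose 3; 2->3 ok
  pos 8: x in {0,4}, choose 4; 3->4 ok
  pos 9: x in {0,4}, choose 4; 4->4 ok
  pos 10: x in {0,4}, choose 0; 4->0 ok
  pos 11: x in {0,4}, choose 4; 0->4 ok
  pos 12: x in {0,4}, choose 0; 4->0 ok
  pos 13: x in {0,4}, choose 4; 0->4 ok
  pos 14: y in {3}, choose 3; 4->3 ok
  pos 15: z in {1}, choose 1; 3->1 ok
  pos 16: x in {0,4}, choose 0; 1->0 ok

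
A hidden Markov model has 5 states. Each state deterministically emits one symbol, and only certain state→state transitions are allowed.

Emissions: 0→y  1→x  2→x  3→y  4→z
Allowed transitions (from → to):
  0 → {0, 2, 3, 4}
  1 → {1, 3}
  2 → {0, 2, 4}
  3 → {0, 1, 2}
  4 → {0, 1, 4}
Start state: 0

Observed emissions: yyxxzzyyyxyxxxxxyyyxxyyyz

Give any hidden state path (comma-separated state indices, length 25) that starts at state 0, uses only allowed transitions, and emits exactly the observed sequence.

0,3,2,2,4,4,0,0,3,1,3,1,1,1,1,1,3,0,3,2,2,0,0,0,4

  [0] y  {0,3}  => 0  start
  [1] y  {0,3}  => 3  0->3 ok
  [2] x  {1,2}  => 2  3->2 ok
  [3] x  {1,2}  => 2  2->2 ok
  [4] z  {4}  => 4  2->4 ok
  [5] z  {4}  => 4  4->4 ok
  [6] y  {0,3}  => 0  4->0 ok
  [7] y  {0,3}  => 0  0->0 ok
  [8] y  {0,3}  => 3  0->3 ok
  [9] x  {1,2}  => 1  3->1 ok
  [10] y  {0,3}  => 3  1->3 ok
  [11] x  {1,2}  => 1  3->1 ok
  [12] x  {1,2}  => 1  1->1 ok
  [13] x  {1,2}  => 1  1->1 ok
  [14] x  {1,2}  => 1  1->1 ok
  [15] x  {1,2}  => 1  1->1 ok
  [16] y  {0,3}  => 3  1->3 ok
  [17] y  {0,3}  => 0  3->0 ok
  [18] y  {0,3}  => 3  0->3 ok
  [19] x  {1,2}  => 2  3->2 ok
  [20] x  {1,2}  => 2  2->2 ok
  [21] y  {0,3}  => 0  2->0 ok
  [22] y  {0,3}  => 0  0->0 ok
  [23] y  {0,3}  => 0  0->0 ok
  [24] z  {4}  => 4  0->4 ok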